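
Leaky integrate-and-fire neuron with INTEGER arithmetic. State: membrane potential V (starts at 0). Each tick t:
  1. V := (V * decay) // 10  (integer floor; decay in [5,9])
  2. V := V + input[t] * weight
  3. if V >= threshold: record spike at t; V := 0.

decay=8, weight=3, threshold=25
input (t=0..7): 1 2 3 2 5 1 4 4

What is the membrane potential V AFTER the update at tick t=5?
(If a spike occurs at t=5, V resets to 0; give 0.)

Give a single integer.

t=0: input=1 -> V=3
t=1: input=2 -> V=8
t=2: input=3 -> V=15
t=3: input=2 -> V=18
t=4: input=5 -> V=0 FIRE
t=5: input=1 -> V=3
t=6: input=4 -> V=14
t=7: input=4 -> V=23

Answer: 3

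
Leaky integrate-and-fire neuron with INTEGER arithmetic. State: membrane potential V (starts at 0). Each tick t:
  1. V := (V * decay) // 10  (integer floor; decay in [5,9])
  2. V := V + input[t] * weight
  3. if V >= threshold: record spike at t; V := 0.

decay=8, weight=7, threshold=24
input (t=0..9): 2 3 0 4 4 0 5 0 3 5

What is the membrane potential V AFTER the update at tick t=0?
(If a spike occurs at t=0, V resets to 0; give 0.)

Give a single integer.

t=0: input=2 -> V=14
t=1: input=3 -> V=0 FIRE
t=2: input=0 -> V=0
t=3: input=4 -> V=0 FIRE
t=4: input=4 -> V=0 FIRE
t=5: input=0 -> V=0
t=6: input=5 -> V=0 FIRE
t=7: input=0 -> V=0
t=8: input=3 -> V=21
t=9: input=5 -> V=0 FIRE

Answer: 14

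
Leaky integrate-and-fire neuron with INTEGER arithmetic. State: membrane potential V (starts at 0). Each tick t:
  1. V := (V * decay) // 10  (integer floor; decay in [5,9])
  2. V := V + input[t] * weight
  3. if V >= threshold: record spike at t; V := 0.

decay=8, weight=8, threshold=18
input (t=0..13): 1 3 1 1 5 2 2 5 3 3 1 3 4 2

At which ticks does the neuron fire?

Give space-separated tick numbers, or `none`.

t=0: input=1 -> V=8
t=1: input=3 -> V=0 FIRE
t=2: input=1 -> V=8
t=3: input=1 -> V=14
t=4: input=5 -> V=0 FIRE
t=5: input=2 -> V=16
t=6: input=2 -> V=0 FIRE
t=7: input=5 -> V=0 FIRE
t=8: input=3 -> V=0 FIRE
t=9: input=3 -> V=0 FIRE
t=10: input=1 -> V=8
t=11: input=3 -> V=0 FIRE
t=12: input=4 -> V=0 FIRE
t=13: input=2 -> V=16

Answer: 1 4 6 7 8 9 11 12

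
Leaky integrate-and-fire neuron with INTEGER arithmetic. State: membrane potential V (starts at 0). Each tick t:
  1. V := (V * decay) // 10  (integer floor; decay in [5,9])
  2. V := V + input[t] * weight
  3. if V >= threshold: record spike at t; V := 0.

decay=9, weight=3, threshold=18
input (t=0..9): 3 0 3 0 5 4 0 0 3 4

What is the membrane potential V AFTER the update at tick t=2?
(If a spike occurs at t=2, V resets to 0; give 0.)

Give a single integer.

t=0: input=3 -> V=9
t=1: input=0 -> V=8
t=2: input=3 -> V=16
t=3: input=0 -> V=14
t=4: input=5 -> V=0 FIRE
t=5: input=4 -> V=12
t=6: input=0 -> V=10
t=7: input=0 -> V=9
t=8: input=3 -> V=17
t=9: input=4 -> V=0 FIRE

Answer: 16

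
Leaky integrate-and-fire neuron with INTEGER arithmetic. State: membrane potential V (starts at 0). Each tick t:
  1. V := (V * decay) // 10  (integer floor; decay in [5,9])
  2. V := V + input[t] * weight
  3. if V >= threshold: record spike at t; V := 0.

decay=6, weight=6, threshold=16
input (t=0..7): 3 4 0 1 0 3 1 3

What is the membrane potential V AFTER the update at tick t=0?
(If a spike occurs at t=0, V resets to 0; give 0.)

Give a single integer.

t=0: input=3 -> V=0 FIRE
t=1: input=4 -> V=0 FIRE
t=2: input=0 -> V=0
t=3: input=1 -> V=6
t=4: input=0 -> V=3
t=5: input=3 -> V=0 FIRE
t=6: input=1 -> V=6
t=7: input=3 -> V=0 FIRE

Answer: 0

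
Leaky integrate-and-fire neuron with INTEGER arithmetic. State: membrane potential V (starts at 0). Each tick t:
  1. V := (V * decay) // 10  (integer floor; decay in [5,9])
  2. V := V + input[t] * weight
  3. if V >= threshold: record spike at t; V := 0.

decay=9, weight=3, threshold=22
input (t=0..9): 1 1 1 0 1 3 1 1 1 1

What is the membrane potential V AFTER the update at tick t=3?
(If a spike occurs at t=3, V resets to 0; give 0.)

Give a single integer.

t=0: input=1 -> V=3
t=1: input=1 -> V=5
t=2: input=1 -> V=7
t=3: input=0 -> V=6
t=4: input=1 -> V=8
t=5: input=3 -> V=16
t=6: input=1 -> V=17
t=7: input=1 -> V=18
t=8: input=1 -> V=19
t=9: input=1 -> V=20

Answer: 6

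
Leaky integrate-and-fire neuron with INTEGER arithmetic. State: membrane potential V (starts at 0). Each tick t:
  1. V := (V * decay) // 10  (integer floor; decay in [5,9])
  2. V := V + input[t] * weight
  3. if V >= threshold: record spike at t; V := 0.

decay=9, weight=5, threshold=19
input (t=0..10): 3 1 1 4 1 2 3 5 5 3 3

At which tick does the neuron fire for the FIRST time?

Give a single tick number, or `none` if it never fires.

t=0: input=3 -> V=15
t=1: input=1 -> V=18
t=2: input=1 -> V=0 FIRE
t=3: input=4 -> V=0 FIRE
t=4: input=1 -> V=5
t=5: input=2 -> V=14
t=6: input=3 -> V=0 FIRE
t=7: input=5 -> V=0 FIRE
t=8: input=5 -> V=0 FIRE
t=9: input=3 -> V=15
t=10: input=3 -> V=0 FIRE

Answer: 2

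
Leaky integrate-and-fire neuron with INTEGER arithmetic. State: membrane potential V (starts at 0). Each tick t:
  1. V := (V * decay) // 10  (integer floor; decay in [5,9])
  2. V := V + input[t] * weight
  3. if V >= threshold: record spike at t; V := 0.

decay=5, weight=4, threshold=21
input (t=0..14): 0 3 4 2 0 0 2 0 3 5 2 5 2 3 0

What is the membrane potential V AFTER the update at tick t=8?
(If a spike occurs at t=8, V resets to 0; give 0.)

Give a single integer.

Answer: 14

Derivation:
t=0: input=0 -> V=0
t=1: input=3 -> V=12
t=2: input=4 -> V=0 FIRE
t=3: input=2 -> V=8
t=4: input=0 -> V=4
t=5: input=0 -> V=2
t=6: input=2 -> V=9
t=7: input=0 -> V=4
t=8: input=3 -> V=14
t=9: input=5 -> V=0 FIRE
t=10: input=2 -> V=8
t=11: input=5 -> V=0 FIRE
t=12: input=2 -> V=8
t=13: input=3 -> V=16
t=14: input=0 -> V=8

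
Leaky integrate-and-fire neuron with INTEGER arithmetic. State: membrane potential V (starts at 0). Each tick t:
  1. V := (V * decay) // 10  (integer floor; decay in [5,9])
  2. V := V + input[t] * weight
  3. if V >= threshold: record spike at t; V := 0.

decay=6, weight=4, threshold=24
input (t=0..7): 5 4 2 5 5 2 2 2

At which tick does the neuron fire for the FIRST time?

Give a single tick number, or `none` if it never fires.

t=0: input=5 -> V=20
t=1: input=4 -> V=0 FIRE
t=2: input=2 -> V=8
t=3: input=5 -> V=0 FIRE
t=4: input=5 -> V=20
t=5: input=2 -> V=20
t=6: input=2 -> V=20
t=7: input=2 -> V=20

Answer: 1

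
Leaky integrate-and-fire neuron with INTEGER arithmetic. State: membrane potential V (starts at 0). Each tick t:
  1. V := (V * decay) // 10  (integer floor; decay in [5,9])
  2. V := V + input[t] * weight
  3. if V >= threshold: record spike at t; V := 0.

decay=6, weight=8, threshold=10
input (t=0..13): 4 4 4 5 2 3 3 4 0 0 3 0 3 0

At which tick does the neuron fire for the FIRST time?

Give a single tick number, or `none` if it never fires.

t=0: input=4 -> V=0 FIRE
t=1: input=4 -> V=0 FIRE
t=2: input=4 -> V=0 FIRE
t=3: input=5 -> V=0 FIRE
t=4: input=2 -> V=0 FIRE
t=5: input=3 -> V=0 FIRE
t=6: input=3 -> V=0 FIRE
t=7: input=4 -> V=0 FIRE
t=8: input=0 -> V=0
t=9: input=0 -> V=0
t=10: input=3 -> V=0 FIRE
t=11: input=0 -> V=0
t=12: input=3 -> V=0 FIRE
t=13: input=0 -> V=0

Answer: 0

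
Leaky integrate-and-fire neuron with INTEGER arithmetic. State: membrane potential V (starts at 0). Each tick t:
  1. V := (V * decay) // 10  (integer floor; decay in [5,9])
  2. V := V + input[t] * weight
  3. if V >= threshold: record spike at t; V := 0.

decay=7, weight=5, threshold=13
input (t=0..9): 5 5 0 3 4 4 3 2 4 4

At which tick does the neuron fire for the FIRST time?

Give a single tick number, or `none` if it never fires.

t=0: input=5 -> V=0 FIRE
t=1: input=5 -> V=0 FIRE
t=2: input=0 -> V=0
t=3: input=3 -> V=0 FIRE
t=4: input=4 -> V=0 FIRE
t=5: input=4 -> V=0 FIRE
t=6: input=3 -> V=0 FIRE
t=7: input=2 -> V=10
t=8: input=4 -> V=0 FIRE
t=9: input=4 -> V=0 FIRE

Answer: 0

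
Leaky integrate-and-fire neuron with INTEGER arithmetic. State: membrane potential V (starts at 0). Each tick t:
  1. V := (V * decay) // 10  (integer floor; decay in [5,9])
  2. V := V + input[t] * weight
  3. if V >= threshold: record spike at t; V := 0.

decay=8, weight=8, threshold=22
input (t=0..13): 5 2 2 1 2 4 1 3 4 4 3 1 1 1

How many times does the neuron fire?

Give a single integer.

t=0: input=5 -> V=0 FIRE
t=1: input=2 -> V=16
t=2: input=2 -> V=0 FIRE
t=3: input=1 -> V=8
t=4: input=2 -> V=0 FIRE
t=5: input=4 -> V=0 FIRE
t=6: input=1 -> V=8
t=7: input=3 -> V=0 FIRE
t=8: input=4 -> V=0 FIRE
t=9: input=4 -> V=0 FIRE
t=10: input=3 -> V=0 FIRE
t=11: input=1 -> V=8
t=12: input=1 -> V=14
t=13: input=1 -> V=19

Answer: 8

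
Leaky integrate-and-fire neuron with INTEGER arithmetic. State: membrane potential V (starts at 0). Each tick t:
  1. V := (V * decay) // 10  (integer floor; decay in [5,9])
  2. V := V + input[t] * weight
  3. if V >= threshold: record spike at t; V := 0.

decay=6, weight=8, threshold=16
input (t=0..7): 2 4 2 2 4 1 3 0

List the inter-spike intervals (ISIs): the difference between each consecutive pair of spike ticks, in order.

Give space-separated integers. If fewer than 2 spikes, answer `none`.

t=0: input=2 -> V=0 FIRE
t=1: input=4 -> V=0 FIRE
t=2: input=2 -> V=0 FIRE
t=3: input=2 -> V=0 FIRE
t=4: input=4 -> V=0 FIRE
t=5: input=1 -> V=8
t=6: input=3 -> V=0 FIRE
t=7: input=0 -> V=0

Answer: 1 1 1 1 2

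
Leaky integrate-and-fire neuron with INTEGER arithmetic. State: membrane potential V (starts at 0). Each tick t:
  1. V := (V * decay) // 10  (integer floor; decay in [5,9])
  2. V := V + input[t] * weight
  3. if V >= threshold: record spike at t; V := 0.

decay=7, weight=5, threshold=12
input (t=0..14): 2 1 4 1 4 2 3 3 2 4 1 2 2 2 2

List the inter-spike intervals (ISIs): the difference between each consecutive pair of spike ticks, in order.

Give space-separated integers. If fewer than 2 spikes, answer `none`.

t=0: input=2 -> V=10
t=1: input=1 -> V=0 FIRE
t=2: input=4 -> V=0 FIRE
t=3: input=1 -> V=5
t=4: input=4 -> V=0 FIRE
t=5: input=2 -> V=10
t=6: input=3 -> V=0 FIRE
t=7: input=3 -> V=0 FIRE
t=8: input=2 -> V=10
t=9: input=4 -> V=0 FIRE
t=10: input=1 -> V=5
t=11: input=2 -> V=0 FIRE
t=12: input=2 -> V=10
t=13: input=2 -> V=0 FIRE
t=14: input=2 -> V=10

Answer: 1 2 2 1 2 2 2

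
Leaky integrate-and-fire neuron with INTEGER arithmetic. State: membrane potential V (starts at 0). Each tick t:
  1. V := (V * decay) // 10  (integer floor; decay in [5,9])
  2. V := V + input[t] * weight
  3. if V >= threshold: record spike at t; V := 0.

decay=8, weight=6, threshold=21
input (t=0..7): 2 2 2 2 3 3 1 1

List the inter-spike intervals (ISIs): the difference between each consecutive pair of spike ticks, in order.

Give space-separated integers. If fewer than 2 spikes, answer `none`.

t=0: input=2 -> V=12
t=1: input=2 -> V=0 FIRE
t=2: input=2 -> V=12
t=3: input=2 -> V=0 FIRE
t=4: input=3 -> V=18
t=5: input=3 -> V=0 FIRE
t=6: input=1 -> V=6
t=7: input=1 -> V=10

Answer: 2 2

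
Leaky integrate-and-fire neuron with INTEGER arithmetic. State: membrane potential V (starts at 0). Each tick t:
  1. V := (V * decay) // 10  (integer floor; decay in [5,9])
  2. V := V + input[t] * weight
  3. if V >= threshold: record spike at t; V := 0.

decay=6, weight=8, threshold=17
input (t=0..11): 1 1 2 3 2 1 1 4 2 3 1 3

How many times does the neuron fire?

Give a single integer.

t=0: input=1 -> V=8
t=1: input=1 -> V=12
t=2: input=2 -> V=0 FIRE
t=3: input=3 -> V=0 FIRE
t=4: input=2 -> V=16
t=5: input=1 -> V=0 FIRE
t=6: input=1 -> V=8
t=7: input=4 -> V=0 FIRE
t=8: input=2 -> V=16
t=9: input=3 -> V=0 FIRE
t=10: input=1 -> V=8
t=11: input=3 -> V=0 FIRE

Answer: 6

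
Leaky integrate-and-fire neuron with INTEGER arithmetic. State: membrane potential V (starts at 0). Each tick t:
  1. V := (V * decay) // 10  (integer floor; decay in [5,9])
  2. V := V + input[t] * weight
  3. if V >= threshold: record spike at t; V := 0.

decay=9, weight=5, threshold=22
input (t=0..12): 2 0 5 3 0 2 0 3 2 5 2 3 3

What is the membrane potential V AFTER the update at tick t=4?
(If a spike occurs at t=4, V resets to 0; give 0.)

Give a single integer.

Answer: 13

Derivation:
t=0: input=2 -> V=10
t=1: input=0 -> V=9
t=2: input=5 -> V=0 FIRE
t=3: input=3 -> V=15
t=4: input=0 -> V=13
t=5: input=2 -> V=21
t=6: input=0 -> V=18
t=7: input=3 -> V=0 FIRE
t=8: input=2 -> V=10
t=9: input=5 -> V=0 FIRE
t=10: input=2 -> V=10
t=11: input=3 -> V=0 FIRE
t=12: input=3 -> V=15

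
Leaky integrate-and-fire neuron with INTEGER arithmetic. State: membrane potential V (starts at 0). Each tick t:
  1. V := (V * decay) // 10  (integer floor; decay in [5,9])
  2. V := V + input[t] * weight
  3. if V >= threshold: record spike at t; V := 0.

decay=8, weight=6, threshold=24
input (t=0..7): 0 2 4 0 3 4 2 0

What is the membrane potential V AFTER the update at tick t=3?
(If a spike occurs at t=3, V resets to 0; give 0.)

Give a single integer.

t=0: input=0 -> V=0
t=1: input=2 -> V=12
t=2: input=4 -> V=0 FIRE
t=3: input=0 -> V=0
t=4: input=3 -> V=18
t=5: input=4 -> V=0 FIRE
t=6: input=2 -> V=12
t=7: input=0 -> V=9

Answer: 0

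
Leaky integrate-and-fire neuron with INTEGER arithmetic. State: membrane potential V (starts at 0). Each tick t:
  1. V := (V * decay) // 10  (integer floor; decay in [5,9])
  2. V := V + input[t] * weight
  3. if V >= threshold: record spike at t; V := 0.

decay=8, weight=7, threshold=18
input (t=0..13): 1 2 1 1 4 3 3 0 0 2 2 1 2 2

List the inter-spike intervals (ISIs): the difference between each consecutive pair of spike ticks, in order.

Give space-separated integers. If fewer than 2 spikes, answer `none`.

t=0: input=1 -> V=7
t=1: input=2 -> V=0 FIRE
t=2: input=1 -> V=7
t=3: input=1 -> V=12
t=4: input=4 -> V=0 FIRE
t=5: input=3 -> V=0 FIRE
t=6: input=3 -> V=0 FIRE
t=7: input=0 -> V=0
t=8: input=0 -> V=0
t=9: input=2 -> V=14
t=10: input=2 -> V=0 FIRE
t=11: input=1 -> V=7
t=12: input=2 -> V=0 FIRE
t=13: input=2 -> V=14

Answer: 3 1 1 4 2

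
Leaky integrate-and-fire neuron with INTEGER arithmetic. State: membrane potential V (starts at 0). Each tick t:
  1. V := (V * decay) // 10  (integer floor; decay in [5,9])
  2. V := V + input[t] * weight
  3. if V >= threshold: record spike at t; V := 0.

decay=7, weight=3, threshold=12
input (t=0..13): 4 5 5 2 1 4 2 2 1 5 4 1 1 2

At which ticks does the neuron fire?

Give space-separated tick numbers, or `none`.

t=0: input=4 -> V=0 FIRE
t=1: input=5 -> V=0 FIRE
t=2: input=5 -> V=0 FIRE
t=3: input=2 -> V=6
t=4: input=1 -> V=7
t=5: input=4 -> V=0 FIRE
t=6: input=2 -> V=6
t=7: input=2 -> V=10
t=8: input=1 -> V=10
t=9: input=5 -> V=0 FIRE
t=10: input=4 -> V=0 FIRE
t=11: input=1 -> V=3
t=12: input=1 -> V=5
t=13: input=2 -> V=9

Answer: 0 1 2 5 9 10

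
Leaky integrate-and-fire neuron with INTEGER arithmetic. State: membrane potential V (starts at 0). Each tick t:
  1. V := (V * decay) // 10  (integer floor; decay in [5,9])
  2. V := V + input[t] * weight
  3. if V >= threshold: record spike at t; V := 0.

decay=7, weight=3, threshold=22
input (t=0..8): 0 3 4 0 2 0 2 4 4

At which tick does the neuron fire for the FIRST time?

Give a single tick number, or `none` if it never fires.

Answer: 8

Derivation:
t=0: input=0 -> V=0
t=1: input=3 -> V=9
t=2: input=4 -> V=18
t=3: input=0 -> V=12
t=4: input=2 -> V=14
t=5: input=0 -> V=9
t=6: input=2 -> V=12
t=7: input=4 -> V=20
t=8: input=4 -> V=0 FIRE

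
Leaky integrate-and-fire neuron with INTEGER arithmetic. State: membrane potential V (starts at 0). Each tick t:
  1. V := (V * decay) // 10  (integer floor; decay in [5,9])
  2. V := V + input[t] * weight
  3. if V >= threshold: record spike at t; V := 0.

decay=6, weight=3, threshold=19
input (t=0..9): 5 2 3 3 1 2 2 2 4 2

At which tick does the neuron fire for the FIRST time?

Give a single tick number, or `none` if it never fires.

t=0: input=5 -> V=15
t=1: input=2 -> V=15
t=2: input=3 -> V=18
t=3: input=3 -> V=0 FIRE
t=4: input=1 -> V=3
t=5: input=2 -> V=7
t=6: input=2 -> V=10
t=7: input=2 -> V=12
t=8: input=4 -> V=0 FIRE
t=9: input=2 -> V=6

Answer: 3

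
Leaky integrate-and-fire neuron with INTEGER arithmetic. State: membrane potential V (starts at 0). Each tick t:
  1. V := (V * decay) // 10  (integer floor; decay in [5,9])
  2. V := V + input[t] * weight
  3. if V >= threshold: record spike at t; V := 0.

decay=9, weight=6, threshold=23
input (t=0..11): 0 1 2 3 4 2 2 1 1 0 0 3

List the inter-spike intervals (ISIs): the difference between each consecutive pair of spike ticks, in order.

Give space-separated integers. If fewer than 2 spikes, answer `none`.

Answer: 1 3

Derivation:
t=0: input=0 -> V=0
t=1: input=1 -> V=6
t=2: input=2 -> V=17
t=3: input=3 -> V=0 FIRE
t=4: input=4 -> V=0 FIRE
t=5: input=2 -> V=12
t=6: input=2 -> V=22
t=7: input=1 -> V=0 FIRE
t=8: input=1 -> V=6
t=9: input=0 -> V=5
t=10: input=0 -> V=4
t=11: input=3 -> V=21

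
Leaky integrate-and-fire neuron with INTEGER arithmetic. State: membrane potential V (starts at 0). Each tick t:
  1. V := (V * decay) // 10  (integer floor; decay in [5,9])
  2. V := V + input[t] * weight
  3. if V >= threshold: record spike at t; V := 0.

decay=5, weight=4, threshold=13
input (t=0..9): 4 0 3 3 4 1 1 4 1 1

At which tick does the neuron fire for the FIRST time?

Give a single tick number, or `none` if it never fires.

t=0: input=4 -> V=0 FIRE
t=1: input=0 -> V=0
t=2: input=3 -> V=12
t=3: input=3 -> V=0 FIRE
t=4: input=4 -> V=0 FIRE
t=5: input=1 -> V=4
t=6: input=1 -> V=6
t=7: input=4 -> V=0 FIRE
t=8: input=1 -> V=4
t=9: input=1 -> V=6

Answer: 0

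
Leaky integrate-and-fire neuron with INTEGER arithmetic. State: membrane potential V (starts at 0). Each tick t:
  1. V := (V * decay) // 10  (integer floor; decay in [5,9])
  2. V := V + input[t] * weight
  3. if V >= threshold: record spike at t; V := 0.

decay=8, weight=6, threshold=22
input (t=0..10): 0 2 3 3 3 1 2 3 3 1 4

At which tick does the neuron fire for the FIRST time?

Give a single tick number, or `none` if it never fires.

Answer: 2

Derivation:
t=0: input=0 -> V=0
t=1: input=2 -> V=12
t=2: input=3 -> V=0 FIRE
t=3: input=3 -> V=18
t=4: input=3 -> V=0 FIRE
t=5: input=1 -> V=6
t=6: input=2 -> V=16
t=7: input=3 -> V=0 FIRE
t=8: input=3 -> V=18
t=9: input=1 -> V=20
t=10: input=4 -> V=0 FIRE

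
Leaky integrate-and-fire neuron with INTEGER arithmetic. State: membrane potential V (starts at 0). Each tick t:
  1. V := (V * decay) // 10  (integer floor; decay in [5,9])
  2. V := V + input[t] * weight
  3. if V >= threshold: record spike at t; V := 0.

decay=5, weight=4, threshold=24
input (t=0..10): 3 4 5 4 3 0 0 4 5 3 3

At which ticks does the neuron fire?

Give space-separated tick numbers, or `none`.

t=0: input=3 -> V=12
t=1: input=4 -> V=22
t=2: input=5 -> V=0 FIRE
t=3: input=4 -> V=16
t=4: input=3 -> V=20
t=5: input=0 -> V=10
t=6: input=0 -> V=5
t=7: input=4 -> V=18
t=8: input=5 -> V=0 FIRE
t=9: input=3 -> V=12
t=10: input=3 -> V=18

Answer: 2 8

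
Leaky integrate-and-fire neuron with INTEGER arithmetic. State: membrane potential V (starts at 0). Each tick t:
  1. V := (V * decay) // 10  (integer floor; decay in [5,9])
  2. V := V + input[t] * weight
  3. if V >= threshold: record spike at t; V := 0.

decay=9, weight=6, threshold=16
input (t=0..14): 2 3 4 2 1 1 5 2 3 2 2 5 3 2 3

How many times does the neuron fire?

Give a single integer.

Answer: 9

Derivation:
t=0: input=2 -> V=12
t=1: input=3 -> V=0 FIRE
t=2: input=4 -> V=0 FIRE
t=3: input=2 -> V=12
t=4: input=1 -> V=0 FIRE
t=5: input=1 -> V=6
t=6: input=5 -> V=0 FIRE
t=7: input=2 -> V=12
t=8: input=3 -> V=0 FIRE
t=9: input=2 -> V=12
t=10: input=2 -> V=0 FIRE
t=11: input=5 -> V=0 FIRE
t=12: input=3 -> V=0 FIRE
t=13: input=2 -> V=12
t=14: input=3 -> V=0 FIRE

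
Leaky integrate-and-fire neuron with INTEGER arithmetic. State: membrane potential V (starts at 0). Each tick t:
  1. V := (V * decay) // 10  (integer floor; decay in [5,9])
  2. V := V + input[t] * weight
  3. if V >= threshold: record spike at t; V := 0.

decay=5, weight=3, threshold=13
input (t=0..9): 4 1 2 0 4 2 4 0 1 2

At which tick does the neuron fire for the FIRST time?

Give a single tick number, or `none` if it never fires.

Answer: 4

Derivation:
t=0: input=4 -> V=12
t=1: input=1 -> V=9
t=2: input=2 -> V=10
t=3: input=0 -> V=5
t=4: input=4 -> V=0 FIRE
t=5: input=2 -> V=6
t=6: input=4 -> V=0 FIRE
t=7: input=0 -> V=0
t=8: input=1 -> V=3
t=9: input=2 -> V=7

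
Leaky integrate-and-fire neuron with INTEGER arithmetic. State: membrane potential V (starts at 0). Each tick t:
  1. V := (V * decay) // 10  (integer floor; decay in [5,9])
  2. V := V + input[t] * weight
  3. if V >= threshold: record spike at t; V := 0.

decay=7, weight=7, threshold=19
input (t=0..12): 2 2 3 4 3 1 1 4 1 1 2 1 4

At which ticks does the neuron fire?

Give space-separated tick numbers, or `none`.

t=0: input=2 -> V=14
t=1: input=2 -> V=0 FIRE
t=2: input=3 -> V=0 FIRE
t=3: input=4 -> V=0 FIRE
t=4: input=3 -> V=0 FIRE
t=5: input=1 -> V=7
t=6: input=1 -> V=11
t=7: input=4 -> V=0 FIRE
t=8: input=1 -> V=7
t=9: input=1 -> V=11
t=10: input=2 -> V=0 FIRE
t=11: input=1 -> V=7
t=12: input=4 -> V=0 FIRE

Answer: 1 2 3 4 7 10 12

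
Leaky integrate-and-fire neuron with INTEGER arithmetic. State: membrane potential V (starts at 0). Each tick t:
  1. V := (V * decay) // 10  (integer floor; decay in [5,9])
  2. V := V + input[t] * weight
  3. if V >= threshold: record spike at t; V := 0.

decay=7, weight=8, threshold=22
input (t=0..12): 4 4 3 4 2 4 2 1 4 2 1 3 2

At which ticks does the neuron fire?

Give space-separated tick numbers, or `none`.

Answer: 0 1 2 3 5 8 11

Derivation:
t=0: input=4 -> V=0 FIRE
t=1: input=4 -> V=0 FIRE
t=2: input=3 -> V=0 FIRE
t=3: input=4 -> V=0 FIRE
t=4: input=2 -> V=16
t=5: input=4 -> V=0 FIRE
t=6: input=2 -> V=16
t=7: input=1 -> V=19
t=8: input=4 -> V=0 FIRE
t=9: input=2 -> V=16
t=10: input=1 -> V=19
t=11: input=3 -> V=0 FIRE
t=12: input=2 -> V=16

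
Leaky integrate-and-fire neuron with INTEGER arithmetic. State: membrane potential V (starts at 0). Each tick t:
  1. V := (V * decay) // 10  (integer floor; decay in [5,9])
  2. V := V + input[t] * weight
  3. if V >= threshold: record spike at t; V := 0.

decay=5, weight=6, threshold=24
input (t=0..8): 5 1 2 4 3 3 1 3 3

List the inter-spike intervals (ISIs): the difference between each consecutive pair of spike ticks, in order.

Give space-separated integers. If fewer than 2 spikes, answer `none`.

Answer: 3 2 3

Derivation:
t=0: input=5 -> V=0 FIRE
t=1: input=1 -> V=6
t=2: input=2 -> V=15
t=3: input=4 -> V=0 FIRE
t=4: input=3 -> V=18
t=5: input=3 -> V=0 FIRE
t=6: input=1 -> V=6
t=7: input=3 -> V=21
t=8: input=3 -> V=0 FIRE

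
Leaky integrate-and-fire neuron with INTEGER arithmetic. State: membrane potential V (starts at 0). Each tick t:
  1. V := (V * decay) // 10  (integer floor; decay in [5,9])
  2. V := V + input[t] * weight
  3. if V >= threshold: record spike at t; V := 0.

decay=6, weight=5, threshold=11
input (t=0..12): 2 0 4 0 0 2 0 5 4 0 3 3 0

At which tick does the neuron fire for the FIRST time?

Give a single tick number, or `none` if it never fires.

t=0: input=2 -> V=10
t=1: input=0 -> V=6
t=2: input=4 -> V=0 FIRE
t=3: input=0 -> V=0
t=4: input=0 -> V=0
t=5: input=2 -> V=10
t=6: input=0 -> V=6
t=7: input=5 -> V=0 FIRE
t=8: input=4 -> V=0 FIRE
t=9: input=0 -> V=0
t=10: input=3 -> V=0 FIRE
t=11: input=3 -> V=0 FIRE
t=12: input=0 -> V=0

Answer: 2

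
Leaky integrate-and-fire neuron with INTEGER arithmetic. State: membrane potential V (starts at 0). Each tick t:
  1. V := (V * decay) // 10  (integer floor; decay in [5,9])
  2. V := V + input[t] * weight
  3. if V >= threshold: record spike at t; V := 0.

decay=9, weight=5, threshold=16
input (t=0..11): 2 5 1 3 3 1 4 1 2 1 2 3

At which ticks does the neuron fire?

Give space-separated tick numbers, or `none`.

Answer: 1 3 5 6 9 11

Derivation:
t=0: input=2 -> V=10
t=1: input=5 -> V=0 FIRE
t=2: input=1 -> V=5
t=3: input=3 -> V=0 FIRE
t=4: input=3 -> V=15
t=5: input=1 -> V=0 FIRE
t=6: input=4 -> V=0 FIRE
t=7: input=1 -> V=5
t=8: input=2 -> V=14
t=9: input=1 -> V=0 FIRE
t=10: input=2 -> V=10
t=11: input=3 -> V=0 FIRE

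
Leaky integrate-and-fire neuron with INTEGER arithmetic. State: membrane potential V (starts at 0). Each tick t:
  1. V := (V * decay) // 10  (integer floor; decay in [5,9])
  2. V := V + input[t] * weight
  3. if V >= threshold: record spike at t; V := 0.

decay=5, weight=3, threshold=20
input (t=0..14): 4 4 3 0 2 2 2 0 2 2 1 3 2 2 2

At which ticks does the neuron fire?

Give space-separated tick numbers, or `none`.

Answer: none

Derivation:
t=0: input=4 -> V=12
t=1: input=4 -> V=18
t=2: input=3 -> V=18
t=3: input=0 -> V=9
t=4: input=2 -> V=10
t=5: input=2 -> V=11
t=6: input=2 -> V=11
t=7: input=0 -> V=5
t=8: input=2 -> V=8
t=9: input=2 -> V=10
t=10: input=1 -> V=8
t=11: input=3 -> V=13
t=12: input=2 -> V=12
t=13: input=2 -> V=12
t=14: input=2 -> V=12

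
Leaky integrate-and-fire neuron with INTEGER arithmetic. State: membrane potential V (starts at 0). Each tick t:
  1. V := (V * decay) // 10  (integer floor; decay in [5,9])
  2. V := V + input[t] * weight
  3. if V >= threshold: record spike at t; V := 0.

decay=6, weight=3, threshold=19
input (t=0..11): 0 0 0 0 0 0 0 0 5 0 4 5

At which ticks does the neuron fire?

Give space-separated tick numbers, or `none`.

t=0: input=0 -> V=0
t=1: input=0 -> V=0
t=2: input=0 -> V=0
t=3: input=0 -> V=0
t=4: input=0 -> V=0
t=5: input=0 -> V=0
t=6: input=0 -> V=0
t=7: input=0 -> V=0
t=8: input=5 -> V=15
t=9: input=0 -> V=9
t=10: input=4 -> V=17
t=11: input=5 -> V=0 FIRE

Answer: 11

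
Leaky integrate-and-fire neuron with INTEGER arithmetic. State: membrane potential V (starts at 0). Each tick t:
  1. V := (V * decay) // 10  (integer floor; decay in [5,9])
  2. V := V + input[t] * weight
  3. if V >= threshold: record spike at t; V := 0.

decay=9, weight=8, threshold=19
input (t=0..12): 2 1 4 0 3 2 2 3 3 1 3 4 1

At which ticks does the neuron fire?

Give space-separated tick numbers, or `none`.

t=0: input=2 -> V=16
t=1: input=1 -> V=0 FIRE
t=2: input=4 -> V=0 FIRE
t=3: input=0 -> V=0
t=4: input=3 -> V=0 FIRE
t=5: input=2 -> V=16
t=6: input=2 -> V=0 FIRE
t=7: input=3 -> V=0 FIRE
t=8: input=3 -> V=0 FIRE
t=9: input=1 -> V=8
t=10: input=3 -> V=0 FIRE
t=11: input=4 -> V=0 FIRE
t=12: input=1 -> V=8

Answer: 1 2 4 6 7 8 10 11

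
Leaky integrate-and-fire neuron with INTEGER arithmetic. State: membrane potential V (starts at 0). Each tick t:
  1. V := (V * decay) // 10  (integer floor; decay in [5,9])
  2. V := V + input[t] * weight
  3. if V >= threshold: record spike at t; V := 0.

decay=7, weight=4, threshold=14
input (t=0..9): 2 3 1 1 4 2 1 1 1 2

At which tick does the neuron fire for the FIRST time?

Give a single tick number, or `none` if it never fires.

t=0: input=2 -> V=8
t=1: input=3 -> V=0 FIRE
t=2: input=1 -> V=4
t=3: input=1 -> V=6
t=4: input=4 -> V=0 FIRE
t=5: input=2 -> V=8
t=6: input=1 -> V=9
t=7: input=1 -> V=10
t=8: input=1 -> V=11
t=9: input=2 -> V=0 FIRE

Answer: 1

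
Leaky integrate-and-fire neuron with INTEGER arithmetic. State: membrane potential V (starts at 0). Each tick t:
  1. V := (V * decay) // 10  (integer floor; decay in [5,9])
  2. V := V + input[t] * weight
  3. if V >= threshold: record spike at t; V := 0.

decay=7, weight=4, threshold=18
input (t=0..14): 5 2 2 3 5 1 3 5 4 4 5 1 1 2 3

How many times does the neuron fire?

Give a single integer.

t=0: input=5 -> V=0 FIRE
t=1: input=2 -> V=8
t=2: input=2 -> V=13
t=3: input=3 -> V=0 FIRE
t=4: input=5 -> V=0 FIRE
t=5: input=1 -> V=4
t=6: input=3 -> V=14
t=7: input=5 -> V=0 FIRE
t=8: input=4 -> V=16
t=9: input=4 -> V=0 FIRE
t=10: input=5 -> V=0 FIRE
t=11: input=1 -> V=4
t=12: input=1 -> V=6
t=13: input=2 -> V=12
t=14: input=3 -> V=0 FIRE

Answer: 7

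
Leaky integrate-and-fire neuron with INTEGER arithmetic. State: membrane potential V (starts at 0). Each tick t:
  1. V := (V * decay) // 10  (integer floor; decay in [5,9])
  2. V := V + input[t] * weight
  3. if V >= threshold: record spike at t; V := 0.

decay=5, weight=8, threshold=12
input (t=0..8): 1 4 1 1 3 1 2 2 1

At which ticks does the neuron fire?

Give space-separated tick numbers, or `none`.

t=0: input=1 -> V=8
t=1: input=4 -> V=0 FIRE
t=2: input=1 -> V=8
t=3: input=1 -> V=0 FIRE
t=4: input=3 -> V=0 FIRE
t=5: input=1 -> V=8
t=6: input=2 -> V=0 FIRE
t=7: input=2 -> V=0 FIRE
t=8: input=1 -> V=8

Answer: 1 3 4 6 7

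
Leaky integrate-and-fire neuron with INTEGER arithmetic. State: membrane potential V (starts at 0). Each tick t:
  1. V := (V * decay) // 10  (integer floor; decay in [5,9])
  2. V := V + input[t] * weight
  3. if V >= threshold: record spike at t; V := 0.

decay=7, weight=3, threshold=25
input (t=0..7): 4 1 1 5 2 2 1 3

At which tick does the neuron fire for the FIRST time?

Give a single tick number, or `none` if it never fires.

Answer: none

Derivation:
t=0: input=4 -> V=12
t=1: input=1 -> V=11
t=2: input=1 -> V=10
t=3: input=5 -> V=22
t=4: input=2 -> V=21
t=5: input=2 -> V=20
t=6: input=1 -> V=17
t=7: input=3 -> V=20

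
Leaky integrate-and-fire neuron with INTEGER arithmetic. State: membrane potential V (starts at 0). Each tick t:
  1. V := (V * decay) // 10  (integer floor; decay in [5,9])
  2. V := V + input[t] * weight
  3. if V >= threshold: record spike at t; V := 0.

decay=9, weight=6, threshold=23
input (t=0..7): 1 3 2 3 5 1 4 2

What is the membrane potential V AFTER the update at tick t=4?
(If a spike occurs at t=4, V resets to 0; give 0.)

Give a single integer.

Answer: 0

Derivation:
t=0: input=1 -> V=6
t=1: input=3 -> V=0 FIRE
t=2: input=2 -> V=12
t=3: input=3 -> V=0 FIRE
t=4: input=5 -> V=0 FIRE
t=5: input=1 -> V=6
t=6: input=4 -> V=0 FIRE
t=7: input=2 -> V=12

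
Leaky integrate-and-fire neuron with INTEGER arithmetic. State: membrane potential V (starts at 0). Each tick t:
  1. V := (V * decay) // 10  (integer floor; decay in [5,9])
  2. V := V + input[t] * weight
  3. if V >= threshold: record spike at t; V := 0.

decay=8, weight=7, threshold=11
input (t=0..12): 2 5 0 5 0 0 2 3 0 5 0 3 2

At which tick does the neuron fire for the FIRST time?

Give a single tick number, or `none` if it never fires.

t=0: input=2 -> V=0 FIRE
t=1: input=5 -> V=0 FIRE
t=2: input=0 -> V=0
t=3: input=5 -> V=0 FIRE
t=4: input=0 -> V=0
t=5: input=0 -> V=0
t=6: input=2 -> V=0 FIRE
t=7: input=3 -> V=0 FIRE
t=8: input=0 -> V=0
t=9: input=5 -> V=0 FIRE
t=10: input=0 -> V=0
t=11: input=3 -> V=0 FIRE
t=12: input=2 -> V=0 FIRE

Answer: 0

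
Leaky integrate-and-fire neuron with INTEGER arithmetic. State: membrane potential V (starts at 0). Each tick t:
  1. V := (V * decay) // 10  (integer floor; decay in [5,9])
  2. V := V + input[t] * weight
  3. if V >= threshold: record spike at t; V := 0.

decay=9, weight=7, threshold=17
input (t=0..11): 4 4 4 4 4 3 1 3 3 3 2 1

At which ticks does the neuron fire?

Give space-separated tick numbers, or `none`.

t=0: input=4 -> V=0 FIRE
t=1: input=4 -> V=0 FIRE
t=2: input=4 -> V=0 FIRE
t=3: input=4 -> V=0 FIRE
t=4: input=4 -> V=0 FIRE
t=5: input=3 -> V=0 FIRE
t=6: input=1 -> V=7
t=7: input=3 -> V=0 FIRE
t=8: input=3 -> V=0 FIRE
t=9: input=3 -> V=0 FIRE
t=10: input=2 -> V=14
t=11: input=1 -> V=0 FIRE

Answer: 0 1 2 3 4 5 7 8 9 11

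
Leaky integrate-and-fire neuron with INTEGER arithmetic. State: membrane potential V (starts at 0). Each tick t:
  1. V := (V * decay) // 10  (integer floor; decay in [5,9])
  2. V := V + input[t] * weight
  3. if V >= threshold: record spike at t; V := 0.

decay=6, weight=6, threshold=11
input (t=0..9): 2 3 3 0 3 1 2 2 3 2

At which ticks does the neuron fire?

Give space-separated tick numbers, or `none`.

Answer: 0 1 2 4 6 7 8 9

Derivation:
t=0: input=2 -> V=0 FIRE
t=1: input=3 -> V=0 FIRE
t=2: input=3 -> V=0 FIRE
t=3: input=0 -> V=0
t=4: input=3 -> V=0 FIRE
t=5: input=1 -> V=6
t=6: input=2 -> V=0 FIRE
t=7: input=2 -> V=0 FIRE
t=8: input=3 -> V=0 FIRE
t=9: input=2 -> V=0 FIRE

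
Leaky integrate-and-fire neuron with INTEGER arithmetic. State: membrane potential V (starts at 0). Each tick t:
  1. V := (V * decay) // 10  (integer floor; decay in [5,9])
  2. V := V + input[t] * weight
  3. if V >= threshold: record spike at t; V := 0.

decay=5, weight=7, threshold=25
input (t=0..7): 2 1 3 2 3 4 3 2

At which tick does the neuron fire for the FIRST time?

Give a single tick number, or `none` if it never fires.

t=0: input=2 -> V=14
t=1: input=1 -> V=14
t=2: input=3 -> V=0 FIRE
t=3: input=2 -> V=14
t=4: input=3 -> V=0 FIRE
t=5: input=4 -> V=0 FIRE
t=6: input=3 -> V=21
t=7: input=2 -> V=24

Answer: 2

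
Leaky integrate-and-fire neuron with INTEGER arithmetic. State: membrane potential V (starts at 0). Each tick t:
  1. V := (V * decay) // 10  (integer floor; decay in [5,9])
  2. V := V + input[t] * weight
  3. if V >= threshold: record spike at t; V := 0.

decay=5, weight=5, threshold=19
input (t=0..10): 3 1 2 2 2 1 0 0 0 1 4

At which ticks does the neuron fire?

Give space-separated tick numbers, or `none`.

Answer: 4 10

Derivation:
t=0: input=3 -> V=15
t=1: input=1 -> V=12
t=2: input=2 -> V=16
t=3: input=2 -> V=18
t=4: input=2 -> V=0 FIRE
t=5: input=1 -> V=5
t=6: input=0 -> V=2
t=7: input=0 -> V=1
t=8: input=0 -> V=0
t=9: input=1 -> V=5
t=10: input=4 -> V=0 FIRE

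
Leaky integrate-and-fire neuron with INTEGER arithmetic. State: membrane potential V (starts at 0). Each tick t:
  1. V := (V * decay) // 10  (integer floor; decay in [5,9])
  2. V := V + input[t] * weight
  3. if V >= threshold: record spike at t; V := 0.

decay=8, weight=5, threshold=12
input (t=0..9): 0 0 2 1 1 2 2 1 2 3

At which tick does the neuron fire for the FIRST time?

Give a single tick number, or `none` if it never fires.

Answer: 3

Derivation:
t=0: input=0 -> V=0
t=1: input=0 -> V=0
t=2: input=2 -> V=10
t=3: input=1 -> V=0 FIRE
t=4: input=1 -> V=5
t=5: input=2 -> V=0 FIRE
t=6: input=2 -> V=10
t=7: input=1 -> V=0 FIRE
t=8: input=2 -> V=10
t=9: input=3 -> V=0 FIRE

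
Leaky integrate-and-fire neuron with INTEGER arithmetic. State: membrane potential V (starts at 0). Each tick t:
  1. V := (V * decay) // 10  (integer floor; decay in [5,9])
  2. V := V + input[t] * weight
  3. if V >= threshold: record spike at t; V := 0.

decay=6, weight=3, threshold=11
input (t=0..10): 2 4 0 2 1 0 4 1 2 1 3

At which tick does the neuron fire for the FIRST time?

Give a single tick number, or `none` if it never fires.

Answer: 1

Derivation:
t=0: input=2 -> V=6
t=1: input=4 -> V=0 FIRE
t=2: input=0 -> V=0
t=3: input=2 -> V=6
t=4: input=1 -> V=6
t=5: input=0 -> V=3
t=6: input=4 -> V=0 FIRE
t=7: input=1 -> V=3
t=8: input=2 -> V=7
t=9: input=1 -> V=7
t=10: input=3 -> V=0 FIRE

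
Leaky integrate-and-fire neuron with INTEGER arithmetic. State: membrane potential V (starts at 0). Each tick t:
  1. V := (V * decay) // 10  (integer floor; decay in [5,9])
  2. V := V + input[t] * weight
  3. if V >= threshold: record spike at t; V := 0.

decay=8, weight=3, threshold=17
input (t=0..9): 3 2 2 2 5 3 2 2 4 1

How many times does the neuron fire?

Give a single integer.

t=0: input=3 -> V=9
t=1: input=2 -> V=13
t=2: input=2 -> V=16
t=3: input=2 -> V=0 FIRE
t=4: input=5 -> V=15
t=5: input=3 -> V=0 FIRE
t=6: input=2 -> V=6
t=7: input=2 -> V=10
t=8: input=4 -> V=0 FIRE
t=9: input=1 -> V=3

Answer: 3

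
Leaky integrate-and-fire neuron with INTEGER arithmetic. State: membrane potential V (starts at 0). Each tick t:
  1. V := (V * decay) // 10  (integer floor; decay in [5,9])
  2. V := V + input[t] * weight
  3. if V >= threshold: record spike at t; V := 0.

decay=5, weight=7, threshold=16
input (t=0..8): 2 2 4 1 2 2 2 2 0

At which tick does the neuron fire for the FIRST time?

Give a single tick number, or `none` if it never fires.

t=0: input=2 -> V=14
t=1: input=2 -> V=0 FIRE
t=2: input=4 -> V=0 FIRE
t=3: input=1 -> V=7
t=4: input=2 -> V=0 FIRE
t=5: input=2 -> V=14
t=6: input=2 -> V=0 FIRE
t=7: input=2 -> V=14
t=8: input=0 -> V=7

Answer: 1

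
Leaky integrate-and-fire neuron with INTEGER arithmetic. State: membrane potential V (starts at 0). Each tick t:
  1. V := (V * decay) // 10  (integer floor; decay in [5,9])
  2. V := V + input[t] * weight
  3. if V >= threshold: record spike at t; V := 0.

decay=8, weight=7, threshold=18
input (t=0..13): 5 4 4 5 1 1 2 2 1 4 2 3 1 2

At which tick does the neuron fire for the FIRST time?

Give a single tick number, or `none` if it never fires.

t=0: input=5 -> V=0 FIRE
t=1: input=4 -> V=0 FIRE
t=2: input=4 -> V=0 FIRE
t=3: input=5 -> V=0 FIRE
t=4: input=1 -> V=7
t=5: input=1 -> V=12
t=6: input=2 -> V=0 FIRE
t=7: input=2 -> V=14
t=8: input=1 -> V=0 FIRE
t=9: input=4 -> V=0 FIRE
t=10: input=2 -> V=14
t=11: input=3 -> V=0 FIRE
t=12: input=1 -> V=7
t=13: input=2 -> V=0 FIRE

Answer: 0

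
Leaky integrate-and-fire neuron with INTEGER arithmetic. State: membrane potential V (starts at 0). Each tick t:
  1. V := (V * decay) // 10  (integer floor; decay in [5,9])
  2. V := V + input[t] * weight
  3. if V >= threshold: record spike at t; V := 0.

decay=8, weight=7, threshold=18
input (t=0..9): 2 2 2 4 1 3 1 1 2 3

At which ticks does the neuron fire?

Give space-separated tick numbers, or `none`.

t=0: input=2 -> V=14
t=1: input=2 -> V=0 FIRE
t=2: input=2 -> V=14
t=3: input=4 -> V=0 FIRE
t=4: input=1 -> V=7
t=5: input=3 -> V=0 FIRE
t=6: input=1 -> V=7
t=7: input=1 -> V=12
t=8: input=2 -> V=0 FIRE
t=9: input=3 -> V=0 FIRE

Answer: 1 3 5 8 9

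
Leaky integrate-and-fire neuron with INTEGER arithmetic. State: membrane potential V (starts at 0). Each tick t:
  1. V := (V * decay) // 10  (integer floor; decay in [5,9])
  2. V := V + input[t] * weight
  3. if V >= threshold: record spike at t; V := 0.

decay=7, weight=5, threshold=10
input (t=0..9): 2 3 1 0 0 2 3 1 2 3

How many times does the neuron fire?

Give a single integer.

t=0: input=2 -> V=0 FIRE
t=1: input=3 -> V=0 FIRE
t=2: input=1 -> V=5
t=3: input=0 -> V=3
t=4: input=0 -> V=2
t=5: input=2 -> V=0 FIRE
t=6: input=3 -> V=0 FIRE
t=7: input=1 -> V=5
t=8: input=2 -> V=0 FIRE
t=9: input=3 -> V=0 FIRE

Answer: 6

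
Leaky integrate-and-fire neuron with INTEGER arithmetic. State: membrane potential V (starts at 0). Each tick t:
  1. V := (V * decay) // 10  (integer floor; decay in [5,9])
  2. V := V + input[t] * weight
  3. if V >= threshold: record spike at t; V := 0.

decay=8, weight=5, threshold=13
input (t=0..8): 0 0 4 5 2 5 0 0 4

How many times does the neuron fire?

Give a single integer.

t=0: input=0 -> V=0
t=1: input=0 -> V=0
t=2: input=4 -> V=0 FIRE
t=3: input=5 -> V=0 FIRE
t=4: input=2 -> V=10
t=5: input=5 -> V=0 FIRE
t=6: input=0 -> V=0
t=7: input=0 -> V=0
t=8: input=4 -> V=0 FIRE

Answer: 4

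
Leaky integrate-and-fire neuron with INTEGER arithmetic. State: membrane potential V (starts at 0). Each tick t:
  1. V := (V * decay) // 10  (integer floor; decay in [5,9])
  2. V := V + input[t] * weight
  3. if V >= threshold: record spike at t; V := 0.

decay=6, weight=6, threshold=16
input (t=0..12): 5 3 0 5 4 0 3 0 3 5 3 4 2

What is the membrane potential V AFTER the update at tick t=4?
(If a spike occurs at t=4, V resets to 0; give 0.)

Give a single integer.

Answer: 0

Derivation:
t=0: input=5 -> V=0 FIRE
t=1: input=3 -> V=0 FIRE
t=2: input=0 -> V=0
t=3: input=5 -> V=0 FIRE
t=4: input=4 -> V=0 FIRE
t=5: input=0 -> V=0
t=6: input=3 -> V=0 FIRE
t=7: input=0 -> V=0
t=8: input=3 -> V=0 FIRE
t=9: input=5 -> V=0 FIRE
t=10: input=3 -> V=0 FIRE
t=11: input=4 -> V=0 FIRE
t=12: input=2 -> V=12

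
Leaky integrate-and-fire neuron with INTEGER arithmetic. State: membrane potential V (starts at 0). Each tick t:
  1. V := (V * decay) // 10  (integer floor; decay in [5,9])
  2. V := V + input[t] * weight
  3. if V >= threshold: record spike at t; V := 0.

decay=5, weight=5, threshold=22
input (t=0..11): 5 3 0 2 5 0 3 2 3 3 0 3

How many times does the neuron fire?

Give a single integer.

Answer: 3

Derivation:
t=0: input=5 -> V=0 FIRE
t=1: input=3 -> V=15
t=2: input=0 -> V=7
t=3: input=2 -> V=13
t=4: input=5 -> V=0 FIRE
t=5: input=0 -> V=0
t=6: input=3 -> V=15
t=7: input=2 -> V=17
t=8: input=3 -> V=0 FIRE
t=9: input=3 -> V=15
t=10: input=0 -> V=7
t=11: input=3 -> V=18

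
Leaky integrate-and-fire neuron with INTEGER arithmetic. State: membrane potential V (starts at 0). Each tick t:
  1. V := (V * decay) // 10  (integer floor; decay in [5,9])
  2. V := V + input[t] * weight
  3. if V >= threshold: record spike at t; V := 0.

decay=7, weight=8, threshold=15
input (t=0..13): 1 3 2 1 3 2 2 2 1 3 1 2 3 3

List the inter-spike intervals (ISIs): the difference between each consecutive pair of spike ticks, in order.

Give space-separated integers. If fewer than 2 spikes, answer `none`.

t=0: input=1 -> V=8
t=1: input=3 -> V=0 FIRE
t=2: input=2 -> V=0 FIRE
t=3: input=1 -> V=8
t=4: input=3 -> V=0 FIRE
t=5: input=2 -> V=0 FIRE
t=6: input=2 -> V=0 FIRE
t=7: input=2 -> V=0 FIRE
t=8: input=1 -> V=8
t=9: input=3 -> V=0 FIRE
t=10: input=1 -> V=8
t=11: input=2 -> V=0 FIRE
t=12: input=3 -> V=0 FIRE
t=13: input=3 -> V=0 FIRE

Answer: 1 2 1 1 1 2 2 1 1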